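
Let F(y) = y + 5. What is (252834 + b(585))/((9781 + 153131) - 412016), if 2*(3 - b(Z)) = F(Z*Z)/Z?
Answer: -14773853/14572584 ≈ -1.0138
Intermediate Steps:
F(y) = 5 + y
b(Z) = 3 - (5 + Z²)/(2*Z) (b(Z) = 3 - (5 + Z*Z)/(2*Z) = 3 - (5 + Z²)/(2*Z))
(252834 + b(585))/((9781 + 153131) - 412016) = (252834 + (3 - 5/2/585 - ½*585))/((9781 + 153131) - 412016) = (252834 + (3 - 5/2*1/585 - 585/2))/(162912 - 412016) = (252834 + (3 - 1/234 - 585/2))/(-249104) = (252834 - 33872/117)*(-1/249104) = (29547706/117)*(-1/249104) = -14773853/14572584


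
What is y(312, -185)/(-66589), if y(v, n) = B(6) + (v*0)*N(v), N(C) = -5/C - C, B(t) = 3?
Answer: -3/66589 ≈ -4.5052e-5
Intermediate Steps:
N(C) = -C - 5/C
y(v, n) = 3 (y(v, n) = 3 + (v*0)*(-v - 5/v) = 3 + 0*(-v - 5/v) = 3 + 0 = 3)
y(312, -185)/(-66589) = 3/(-66589) = 3*(-1/66589) = -3/66589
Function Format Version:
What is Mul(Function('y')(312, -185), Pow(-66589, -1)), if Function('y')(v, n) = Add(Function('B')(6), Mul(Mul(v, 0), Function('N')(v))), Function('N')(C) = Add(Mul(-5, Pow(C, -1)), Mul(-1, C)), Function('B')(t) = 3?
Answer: Rational(-3, 66589) ≈ -4.5052e-5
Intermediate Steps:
Function('N')(C) = Add(Mul(-1, C), Mul(-5, Pow(C, -1)))
Function('y')(v, n) = 3 (Function('y')(v, n) = Add(3, Mul(Mul(v, 0), Add(Mul(-1, v), Mul(-5, Pow(v, -1))))) = Add(3, Mul(0, Add(Mul(-1, v), Mul(-5, Pow(v, -1))))) = Add(3, 0) = 3)
Mul(Function('y')(312, -185), Pow(-66589, -1)) = Mul(3, Pow(-66589, -1)) = Mul(3, Rational(-1, 66589)) = Rational(-3, 66589)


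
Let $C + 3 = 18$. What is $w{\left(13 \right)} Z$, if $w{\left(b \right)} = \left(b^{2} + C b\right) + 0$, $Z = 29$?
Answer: $10556$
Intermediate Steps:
$C = 15$ ($C = -3 + 18 = 15$)
$w{\left(b \right)} = b^{2} + 15 b$ ($w{\left(b \right)} = \left(b^{2} + 15 b\right) + 0 = b^{2} + 15 b$)
$w{\left(13 \right)} Z = 13 \left(15 + 13\right) 29 = 13 \cdot 28 \cdot 29 = 364 \cdot 29 = 10556$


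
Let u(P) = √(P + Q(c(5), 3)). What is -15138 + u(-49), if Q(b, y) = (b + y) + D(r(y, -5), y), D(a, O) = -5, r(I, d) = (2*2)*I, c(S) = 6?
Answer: -15138 + 3*I*√5 ≈ -15138.0 + 6.7082*I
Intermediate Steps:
r(I, d) = 4*I
Q(b, y) = -5 + b + y (Q(b, y) = (b + y) - 5 = -5 + b + y)
u(P) = √(4 + P) (u(P) = √(P + (-5 + 6 + 3)) = √(P + 4) = √(4 + P))
-15138 + u(-49) = -15138 + √(4 - 49) = -15138 + √(-45) = -15138 + 3*I*√5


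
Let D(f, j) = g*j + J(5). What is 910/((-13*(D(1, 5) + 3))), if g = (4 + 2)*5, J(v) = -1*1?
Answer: -35/76 ≈ -0.46053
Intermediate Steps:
J(v) = -1
g = 30 (g = 6*5 = 30)
D(f, j) = -1 + 30*j (D(f, j) = 30*j - 1 = -1 + 30*j)
910/((-13*(D(1, 5) + 3))) = 910/((-13*((-1 + 30*5) + 3))) = 910/((-13*((-1 + 150) + 3))) = 910/((-13*(149 + 3))) = 910/((-13*152)) = 910/(-1976) = 910*(-1/1976) = -35/76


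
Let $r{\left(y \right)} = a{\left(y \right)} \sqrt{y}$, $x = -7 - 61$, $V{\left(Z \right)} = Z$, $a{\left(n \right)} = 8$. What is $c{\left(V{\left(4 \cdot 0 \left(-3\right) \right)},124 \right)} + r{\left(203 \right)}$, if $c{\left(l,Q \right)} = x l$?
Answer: $8 \sqrt{203} \approx 113.98$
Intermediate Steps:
$x = -68$ ($x = -7 - 61 = -68$)
$c{\left(l,Q \right)} = - 68 l$
$r{\left(y \right)} = 8 \sqrt{y}$
$c{\left(V{\left(4 \cdot 0 \left(-3\right) \right)},124 \right)} + r{\left(203 \right)} = - 68 \cdot 4 \cdot 0 \left(-3\right) + 8 \sqrt{203} = - 68 \cdot 0 \left(-3\right) + 8 \sqrt{203} = \left(-68\right) 0 + 8 \sqrt{203} = 0 + 8 \sqrt{203} = 8 \sqrt{203}$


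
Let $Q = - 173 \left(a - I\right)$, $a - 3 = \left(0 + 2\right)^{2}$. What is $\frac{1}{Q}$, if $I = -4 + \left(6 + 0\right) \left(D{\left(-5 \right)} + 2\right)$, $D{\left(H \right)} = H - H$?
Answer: $\frac{1}{173} \approx 0.0057803$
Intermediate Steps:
$D{\left(H \right)} = 0$
$a = 7$ ($a = 3 + \left(0 + 2\right)^{2} = 3 + 2^{2} = 3 + 4 = 7$)
$I = 8$ ($I = -4 + \left(6 + 0\right) \left(0 + 2\right) = -4 + 6 \cdot 2 = -4 + 12 = 8$)
$Q = 173$ ($Q = - 173 \left(7 - 8\right) = \left(-173\right) \left(-1\right) = 173$)
$\frac{1}{Q} = \frac{1}{173}$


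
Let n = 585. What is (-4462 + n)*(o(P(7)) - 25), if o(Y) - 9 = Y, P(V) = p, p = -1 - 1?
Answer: 69786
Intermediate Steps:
p = -2
P(V) = -2
o(Y) = 9 + Y
(-4462 + n)*(o(P(7)) - 25) = (-4462 + 585)*((9 - 2) - 25) = -3877*(7 - 25) = -3877*(-18) = 69786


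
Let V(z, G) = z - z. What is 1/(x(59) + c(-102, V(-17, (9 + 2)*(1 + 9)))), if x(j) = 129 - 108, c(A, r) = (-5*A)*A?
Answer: -1/51999 ≈ -1.9231e-5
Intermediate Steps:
V(z, G) = 0
c(A, r) = -5*A²
x(j) = 21
1/(x(59) + c(-102, V(-17, (9 + 2)*(1 + 9)))) = 1/(21 - 5*(-102)²) = 1/(21 - 5*10404) = 1/(21 - 52020) = 1/(-51999) = -1/51999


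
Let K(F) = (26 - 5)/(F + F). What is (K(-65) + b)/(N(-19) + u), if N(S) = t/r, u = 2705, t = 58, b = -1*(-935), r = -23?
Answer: 2795167/8080410 ≈ 0.34592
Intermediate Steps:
b = 935
K(F) = 21/(2*F) (K(F) = 21/((2*F)) = 21*(1/(2*F)) = 21/(2*F))
N(S) = -58/23 (N(S) = 58/(-23) = 58*(-1/23) = -58/23)
(K(-65) + b)/(N(-19) + u) = ((21/2)/(-65) + 935)/(-58/23 + 2705) = ((21/2)*(-1/65) + 935)/(62157/23) = (-21/130 + 935)*(23/62157) = (121529/130)*(23/62157) = 2795167/8080410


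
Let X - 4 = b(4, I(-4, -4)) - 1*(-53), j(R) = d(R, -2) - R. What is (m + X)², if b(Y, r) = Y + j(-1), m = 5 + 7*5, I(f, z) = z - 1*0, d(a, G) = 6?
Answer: 11664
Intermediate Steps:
I(f, z) = z (I(f, z) = z + 0 = z)
j(R) = 6 - R
m = 40 (m = 5 + 35 = 40)
b(Y, r) = 7 + Y (b(Y, r) = Y + (6 - 1*(-1)) = Y + (6 + 1) = Y + 7 = 7 + Y)
X = 68 (X = 4 + ((7 + 4) - 1*(-53)) = 4 + (11 + 53) = 4 + 64 = 68)
(m + X)² = (40 + 68)² = 108² = 11664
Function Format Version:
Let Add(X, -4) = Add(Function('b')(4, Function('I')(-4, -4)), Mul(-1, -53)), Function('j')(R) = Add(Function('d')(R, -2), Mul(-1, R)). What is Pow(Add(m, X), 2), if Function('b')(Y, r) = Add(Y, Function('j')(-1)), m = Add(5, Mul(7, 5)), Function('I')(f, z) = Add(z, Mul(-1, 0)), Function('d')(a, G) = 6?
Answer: 11664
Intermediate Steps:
Function('I')(f, z) = z (Function('I')(f, z) = Add(z, 0) = z)
Function('j')(R) = Add(6, Mul(-1, R))
m = 40 (m = Add(5, 35) = 40)
Function('b')(Y, r) = Add(7, Y) (Function('b')(Y, r) = Add(Y, Add(6, Mul(-1, -1))) = Add(Y, Add(6, 1)) = Add(Y, 7) = Add(7, Y))
X = 68 (X = Add(4, Add(Add(7, 4), Mul(-1, -53))) = Add(4, Add(11, 53)) = Add(4, 64) = 68)
Pow(Add(m, X), 2) = Pow(Add(40, 68), 2) = Pow(108, 2) = 11664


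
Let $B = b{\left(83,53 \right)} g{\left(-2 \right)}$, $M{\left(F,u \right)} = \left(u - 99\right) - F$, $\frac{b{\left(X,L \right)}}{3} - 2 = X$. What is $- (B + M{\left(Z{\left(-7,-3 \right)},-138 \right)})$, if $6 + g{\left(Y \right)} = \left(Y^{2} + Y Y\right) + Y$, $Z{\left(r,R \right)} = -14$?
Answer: $223$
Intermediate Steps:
$g{\left(Y \right)} = -6 + Y + 2 Y^{2}$ ($g{\left(Y \right)} = -6 + \left(\left(Y^{2} + Y Y\right) + Y\right) = -6 + \left(\left(Y^{2} + Y^{2}\right) + Y\right) = -6 + \left(2 Y^{2} + Y\right) = -6 + \left(Y + 2 Y^{2}\right) = -6 + Y + 2 Y^{2}$)
$b{\left(X,L \right)} = 6 + 3 X$
$M{\left(F,u \right)} = -99 + u - F$ ($M{\left(F,u \right)} = \left(u - 99\right) - F = \left(-99 + u\right) - F = -99 + u - F$)
$B = 0$ ($B = \left(6 + 3 \cdot 83\right) \left(-6 - 2 + 2 \left(-2\right)^{2}\right) = \left(6 + 249\right) \left(-6 - 2 + 2 \cdot 4\right) = 255 \left(-6 - 2 + 8\right) = 255 \cdot 0 = 0$)
$- (B + M{\left(Z{\left(-7,-3 \right)},-138 \right)}) = - (0 - 223) = \left(-1\right) \left(-223\right) = 223$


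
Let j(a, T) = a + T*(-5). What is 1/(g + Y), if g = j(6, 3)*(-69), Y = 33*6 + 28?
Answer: 1/847 ≈ 0.0011806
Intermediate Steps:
j(a, T) = a - 5*T
Y = 226 (Y = 198 + 28 = 226)
g = 621 (g = (6 - 5*3)*(-69) = (6 - 15)*(-69) = -9*(-69) = 621)
1/(g + Y) = 1/(621 + 226) = 1/847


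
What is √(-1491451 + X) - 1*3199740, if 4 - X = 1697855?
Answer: -3199740 + I*√3189302 ≈ -3.1997e+6 + 1785.9*I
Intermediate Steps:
X = -1697851 (X = 4 - 1*1697855 = 4 - 1697855 = -1697851)
√(-1491451 + X) - 1*3199740 = √(-1491451 - 1697851) - 1*3199740 = √(-3189302) - 3199740 = I*√3189302 - 3199740 = -3199740 + I*√3189302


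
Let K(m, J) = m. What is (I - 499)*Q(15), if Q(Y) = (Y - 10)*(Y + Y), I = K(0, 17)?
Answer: -74850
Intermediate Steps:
I = 0
Q(Y) = 2*Y*(-10 + Y) (Q(Y) = (-10 + Y)*(2*Y) = 2*Y*(-10 + Y))
(I - 499)*Q(15) = (0 - 499)*(2*15*(-10 + 15)) = -998*15*5 = -499*150 = -74850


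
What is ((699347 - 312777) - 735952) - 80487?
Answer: -429869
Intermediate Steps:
((699347 - 312777) - 735952) - 80487 = (386570 - 735952) - 80487 = -349382 - 80487 = -429869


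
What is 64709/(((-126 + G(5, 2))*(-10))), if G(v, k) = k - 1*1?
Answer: 64709/1250 ≈ 51.767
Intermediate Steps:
G(v, k) = -1 + k (G(v, k) = k - 1 = -1 + k)
64709/(((-126 + G(5, 2))*(-10))) = 64709/(((-126 + (-1 + 2))*(-10))) = 64709/(((-126 + 1)*(-10))) = 64709/((-125*(-10))) = 64709/1250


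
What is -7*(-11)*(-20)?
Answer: -1540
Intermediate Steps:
-7*(-11)*(-20) = 77*(-20) = -1540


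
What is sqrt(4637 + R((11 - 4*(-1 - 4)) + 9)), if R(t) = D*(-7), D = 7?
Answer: 2*sqrt(1147) ≈ 67.735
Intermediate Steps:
R(t) = -49 (R(t) = 7*(-7) = -49)
sqrt(4637 + R((11 - 4*(-1 - 4)) + 9)) = sqrt(4637 - 49) = sqrt(4588) = 2*sqrt(1147)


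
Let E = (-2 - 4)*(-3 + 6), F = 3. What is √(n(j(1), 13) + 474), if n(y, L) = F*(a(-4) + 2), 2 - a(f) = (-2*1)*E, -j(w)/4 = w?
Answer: 3*√42 ≈ 19.442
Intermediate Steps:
E = -18 (E = -6*3 = -18)
j(w) = -4*w
a(f) = -34 (a(f) = 2 - (-2*1)*(-18) = 2 - (-2)*(-18) = 2 - 1*36 = 2 - 36 = -34)
n(y, L) = -96 (n(y, L) = 3*(-34 + 2) = 3*(-32) = -96)
√(n(j(1), 13) + 474) = √(-96 + 474) = √378 = 3*√42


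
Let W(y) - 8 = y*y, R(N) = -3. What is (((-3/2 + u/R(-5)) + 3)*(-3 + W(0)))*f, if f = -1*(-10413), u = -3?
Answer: 260325/2 ≈ 1.3016e+5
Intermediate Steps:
f = 10413
W(y) = 8 + y² (W(y) = 8 + y*y = 8 + y²)
(((-3/2 + u/R(-5)) + 3)*(-3 + W(0)))*f = (((-3/2 - 3/(-3)) + 3)*(-3 + (8 + 0²)))*10413 = (((-3*½ - 3*(-⅓)) + 3)*(-3 + (8 + 0)))*10413 = (((-3/2 + 1) + 3)*(-3 + 8))*10413 = ((-½ + 3)*5)*10413 = ((5/2)*5)*10413 = (25/2)*10413 = 260325/2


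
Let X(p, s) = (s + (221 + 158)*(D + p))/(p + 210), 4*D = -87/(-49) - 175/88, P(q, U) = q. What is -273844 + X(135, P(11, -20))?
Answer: -1628642817293/5950560 ≈ -2.7370e+5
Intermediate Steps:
D = -919/17248 (D = (-87/(-49) - 175/88)/4 = (-87*(-1/49) - 175*1/88)/4 = (87/49 - 175/88)/4 = (¼)*(-919/4312) = -919/17248 ≈ -0.053282)
X(p, s) = (-348301/17248 + s + 379*p)/(210 + p) (X(p, s) = (s + (221 + 158)*(-919/17248 + p))/(p + 210) = (s + 379*(-919/17248 + p))/(210 + p) = (s + (-348301/17248 + 379*p))/(210 + p) = (-348301/17248 + s + 379*p)/(210 + p))
-273844 + X(135, P(11, -20)) = -273844 + (-348301/17248 + 11 + 379*135)/(210 + 135) = -273844 + (-348301/17248 + 11 + 51165)/345 = -273844 + (1/345)*(882335347/17248) = -273844 + 882335347/5950560 = -1628642817293/5950560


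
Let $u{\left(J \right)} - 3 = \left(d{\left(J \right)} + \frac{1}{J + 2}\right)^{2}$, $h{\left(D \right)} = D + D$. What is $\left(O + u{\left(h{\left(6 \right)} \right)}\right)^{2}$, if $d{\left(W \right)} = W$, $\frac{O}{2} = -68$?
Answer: $\frac{6215049}{38416} \approx 161.78$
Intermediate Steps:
$O = -136$ ($O = 2 \left(-68\right) = -136$)
$h{\left(D \right)} = 2 D$
$u{\left(J \right)} = 3 + \left(J + \frac{1}{2 + J}\right)^{2}$ ($u{\left(J \right)} = 3 + \left(J + \frac{1}{J + 2}\right)^{2} = 3 + \left(J + \frac{1}{2 + J}\right)^{2}$)
$\left(O + u{\left(h{\left(6 \right)} \right)}\right)^{2} = \left(-136 + \left(3 + \frac{\left(1 + \left(2 \cdot 6\right)^{2} + 2 \cdot 2 \cdot 6\right)^{2}}{\left(2 + 2 \cdot 6\right)^{2}}\right)\right)^{2} = \left(-136 + \left(3 + \frac{\left(1 + 12^{2} + 2 \cdot 12\right)^{2}}{\left(2 + 12\right)^{2}}\right)\right)^{2} = \left(-136 + \left(3 + \frac{\left(1 + 144 + 24\right)^{2}}{196}\right)\right)^{2} = \left(-136 + \left(3 + \frac{169^{2}}{196}\right)\right)^{2} = \left(-136 + \left(3 + \frac{1}{196} \cdot 28561\right)\right)^{2} = \left(-136 + \left(3 + \frac{28561}{196}\right)\right)^{2} = \left(-136 + \frac{29149}{196}\right)^{2} = \left(\frac{2493}{196}\right)^{2} = \frac{6215049}{38416}$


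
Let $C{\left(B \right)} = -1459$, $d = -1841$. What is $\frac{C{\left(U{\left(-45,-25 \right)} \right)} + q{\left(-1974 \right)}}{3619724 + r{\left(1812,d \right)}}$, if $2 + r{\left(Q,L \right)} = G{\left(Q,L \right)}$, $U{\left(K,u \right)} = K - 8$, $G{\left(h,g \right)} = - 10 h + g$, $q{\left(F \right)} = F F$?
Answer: $\frac{3895217}{3599761} \approx 1.0821$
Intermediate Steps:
$q{\left(F \right)} = F^{2}$
$G{\left(h,g \right)} = g - 10 h$
$U{\left(K,u \right)} = -8 + K$
$r{\left(Q,L \right)} = -2 + L - 10 Q$ ($r{\left(Q,L \right)} = -2 + \left(L - 10 Q\right) = -2 + L - 10 Q$)
$\frac{C{\left(U{\left(-45,-25 \right)} \right)} + q{\left(-1974 \right)}}{3619724 + r{\left(1812,d \right)}} = \frac{-1459 + \left(-1974\right)^{2}}{3619724 - 19963} = \frac{-1459 + 3896676}{3619724 - 19963} = \frac{3895217}{3619724 - 19963} = \frac{3895217}{3599761}$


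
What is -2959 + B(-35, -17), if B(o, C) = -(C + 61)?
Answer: -3003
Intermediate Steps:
B(o, C) = -61 - C (B(o, C) = -(61 + C) = -61 - C)
-2959 + B(-35, -17) = -2959 + (-61 - 1*(-17)) = -2959 + (-61 + 17) = -2959 - 44 = -3003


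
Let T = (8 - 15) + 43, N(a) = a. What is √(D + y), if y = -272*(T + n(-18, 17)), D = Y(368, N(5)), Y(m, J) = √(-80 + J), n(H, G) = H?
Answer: √(-4896 + 5*I*√3) ≈ 0.0619 + 69.971*I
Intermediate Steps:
T = 36 (T = -7 + 43 = 36)
D = 5*I*√3 (D = √(-80 + 5) = √(-75) = 5*I*√3 ≈ 8.6602*I)
y = -4896 (y = -272*(36 - 18) = -272*18 = -4896)
√(D + y) = √(5*I*√3 - 4896) = √(-4896 + 5*I*√3)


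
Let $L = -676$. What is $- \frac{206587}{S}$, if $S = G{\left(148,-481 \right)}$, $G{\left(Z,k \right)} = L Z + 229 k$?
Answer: $\frac{10873}{11063} \approx 0.98283$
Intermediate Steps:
$G{\left(Z,k \right)} = - 676 Z + 229 k$
$S = -210197$ ($S = \left(-676\right) 148 + 229 \left(-481\right) = -100048 - 110149 = -210197$)
$- \frac{206587}{S} = - \frac{206587}{-210197} = \left(-206587\right) \left(- \frac{1}{210197}\right) = \frac{10873}{11063}$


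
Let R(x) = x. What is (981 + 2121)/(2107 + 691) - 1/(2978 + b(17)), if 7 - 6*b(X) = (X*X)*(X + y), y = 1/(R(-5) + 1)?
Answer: 26943637/24313221 ≈ 1.1082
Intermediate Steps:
y = -¼ (y = 1/(-5 + 1) = 1/(-4) = -¼ ≈ -0.25000)
b(X) = 7/6 - X²*(-¼ + X)/6 (b(X) = 7/6 - X*X*(X - ¼)/6 = 7/6 - X²*(-¼ + X)/6)
(981 + 2121)/(2107 + 691) - 1/(2978 + b(17)) = (981 + 2121)/(2107 + 691) - 1/(2978 + (7/6 - ⅙*17³ + (1/24)*17²)) = 3102/2798 - 1/(2978 + (7/6 - ⅙*4913 + (1/24)*289)) = 3102*(1/2798) - 1/(2978 + (7/6 - 4913/6 + 289/24)) = 1551/1399 - 1/(2978 - 6445/8) = 1551/1399 - 1/17379/8 = 1551/1399 - 1*8/17379 = 1551/1399 - 8/17379 = 26943637/24313221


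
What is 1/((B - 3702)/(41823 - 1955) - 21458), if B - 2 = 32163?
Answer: -39868/855459081 ≈ -4.6604e-5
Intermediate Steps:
B = 32165 (B = 2 + 32163 = 32165)
1/((B - 3702)/(41823 - 1955) - 21458) = 1/((32165 - 3702)/(41823 - 1955) - 21458) = 1/(28463/39868 - 21458) = 1/(-855459081/39868) = -39868/855459081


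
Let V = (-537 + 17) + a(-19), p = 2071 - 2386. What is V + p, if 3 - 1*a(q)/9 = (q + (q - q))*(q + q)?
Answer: -7306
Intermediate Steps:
a(q) = 27 - 18*q**2 (a(q) = 27 - 9*(q + (q - q))*(q + q) = 27 - 9*(q + 0)*2*q = 27 - 9*q*2*q = 27 - 18*q**2)
p = -315
V = -6991 (V = (-537 + 17) + (27 - 18*(-19)**2) = -520 + (27 - 18*361) = -520 + (27 - 6498) = -520 - 6471 = -6991)
V + p = -6991 - 315 = -7306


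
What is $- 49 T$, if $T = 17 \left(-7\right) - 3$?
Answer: $5978$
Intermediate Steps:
$T = -122$ ($T = -119 - 3 = -122$)
$- 49 T = \left(-49\right) \left(-122\right) = 5978$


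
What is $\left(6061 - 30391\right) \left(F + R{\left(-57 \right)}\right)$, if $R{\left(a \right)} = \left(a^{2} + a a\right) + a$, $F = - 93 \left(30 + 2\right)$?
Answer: $-84303450$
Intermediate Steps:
$F = -2976$ ($F = \left(-93\right) 32 = -2976$)
$R{\left(a \right)} = a + 2 a^{2}$ ($R{\left(a \right)} = \left(a^{2} + a^{2}\right) + a = 2 a^{2} + a = a + 2 a^{2}$)
$\left(6061 - 30391\right) \left(F + R{\left(-57 \right)}\right) = \left(6061 - 30391\right) \left(-2976 - 57 \left(1 + 2 \left(-57\right)\right)\right) = - 24330 \left(-2976 - 57 \left(1 - 114\right)\right) = - 24330 \left(-2976 - -6441\right) = - 24330 \left(-2976 + 6441\right) = \left(-24330\right) 3465 = -84303450$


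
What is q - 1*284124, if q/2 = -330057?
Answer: -944238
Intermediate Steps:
q = -660114 (q = 2*(-330057) = -660114)
q - 1*284124 = -660114 - 1*284124 = -660114 - 284124 = -944238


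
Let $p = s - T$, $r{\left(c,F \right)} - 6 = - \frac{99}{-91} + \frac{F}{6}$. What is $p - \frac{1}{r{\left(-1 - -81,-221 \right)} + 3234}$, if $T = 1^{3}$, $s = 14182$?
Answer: $\frac{24809985117}{1749523} \approx 14181.0$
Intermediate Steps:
$T = 1$
$r{\left(c,F \right)} = \frac{645}{91} + \frac{F}{6}$ ($r{\left(c,F \right)} = 6 + \left(- \frac{99}{-91} + \frac{F}{6}\right) = 6 + \left(\left(-99\right) \left(- \frac{1}{91}\right) + F \frac{1}{6}\right) = 6 + \left(\frac{99}{91} + \frac{F}{6}\right) = \frac{645}{91} + \frac{F}{6}$)
$p = 14181$ ($p = 14182 - 1 = 14181$)
$p - \frac{1}{r{\left(-1 - -81,-221 \right)} + 3234} = 14181 - \frac{1}{\left(\frac{645}{91} + \frac{1}{6} \left(-221\right)\right) + 3234} = 14181 - \frac{1}{\left(\frac{645}{91} - \frac{221}{6}\right) + 3234} = 14181 - \frac{1}{- \frac{16241}{546} + 3234} = 14181 - \frac{1}{\frac{1749523}{546}} = 14181 - \frac{546}{1749523} = \frac{24809985117}{1749523}$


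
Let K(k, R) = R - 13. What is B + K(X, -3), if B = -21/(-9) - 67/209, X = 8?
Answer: -8770/627 ≈ -13.987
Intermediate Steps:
K(k, R) = -13 + R
B = 1262/627 (B = -21*(-⅑) - 67*1/209 = 7/3 - 67/209 = 1262/627 ≈ 2.0128)
B + K(X, -3) = 1262/627 + (-13 - 3) = 1262/627 - 16 = -8770/627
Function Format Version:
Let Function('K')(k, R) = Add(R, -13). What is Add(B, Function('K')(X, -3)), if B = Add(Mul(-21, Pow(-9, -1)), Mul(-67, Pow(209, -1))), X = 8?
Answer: Rational(-8770, 627) ≈ -13.987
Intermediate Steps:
Function('K')(k, R) = Add(-13, R)
B = Rational(1262, 627) (B = Add(Mul(-21, Rational(-1, 9)), Mul(-67, Rational(1, 209))) = Add(Rational(7, 3), Rational(-67, 209)) = Rational(1262, 627) ≈ 2.0128)
Add(B, Function('K')(X, -3)) = Add(Rational(1262, 627), Add(-13, -3)) = Add(Rational(1262, 627), -16) = Rational(-8770, 627)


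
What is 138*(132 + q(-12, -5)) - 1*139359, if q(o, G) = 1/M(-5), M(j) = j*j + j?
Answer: -1211361/10 ≈ -1.2114e+5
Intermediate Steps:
M(j) = j + j² (M(j) = j² + j = j + j²)
q(o, G) = 1/20 (q(o, G) = 1/(-5*(1 - 5)) = 1/(-5*(-4)) = 1/20)
138*(132 + q(-12, -5)) - 1*139359 = 138*(132 + 1/20) - 1*139359 = 138*(2641/20) - 139359 = 182229/10 - 139359 = -1211361/10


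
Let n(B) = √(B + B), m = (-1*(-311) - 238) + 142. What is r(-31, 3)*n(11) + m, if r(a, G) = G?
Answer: 215 + 3*√22 ≈ 229.07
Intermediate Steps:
m = 215 (m = (311 - 238) + 142 = 73 + 142 = 215)
n(B) = √2*√B (n(B) = √(2*B) = √2*√B)
r(-31, 3)*n(11) + m = 3*(√2*√11) + 215 = 3*√22 + 215 = 215 + 3*√22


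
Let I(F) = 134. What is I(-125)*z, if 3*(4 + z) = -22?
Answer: -4556/3 ≈ -1518.7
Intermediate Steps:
z = -34/3 (z = -4 + (⅓)*(-22) = -4 - 22/3 = -34/3 ≈ -11.333)
I(-125)*z = 134*(-34/3) = -4556/3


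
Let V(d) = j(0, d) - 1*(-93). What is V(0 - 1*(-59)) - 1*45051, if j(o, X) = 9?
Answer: -44949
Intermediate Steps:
V(d) = 102 (V(d) = 9 - 1*(-93) = 9 + 93 = 102)
V(0 - 1*(-59)) - 1*45051 = 102 - 1*45051 = 102 - 45051 = -44949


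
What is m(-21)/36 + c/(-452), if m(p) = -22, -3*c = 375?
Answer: -1361/4068 ≈ -0.33456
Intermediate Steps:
c = -125 (c = -⅓*375 = -125)
m(-21)/36 + c/(-452) = -22/36 - 125/(-452) = -22*1/36 - 125*(-1/452) = -11/18 + 125/452 = -1361/4068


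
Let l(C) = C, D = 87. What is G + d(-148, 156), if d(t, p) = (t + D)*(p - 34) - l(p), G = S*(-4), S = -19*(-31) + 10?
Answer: -9994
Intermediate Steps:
S = 599 (S = 589 + 10 = 599)
G = -2396 (G = 599*(-4) = -2396)
d(t, p) = -p + (-34 + p)*(87 + t) (d(t, p) = (t + 87)*(p - 34) - p = (87 + t)*(-34 + p) - p = (-34 + p)*(87 + t) - p = -p + (-34 + p)*(87 + t))
G + d(-148, 156) = -2396 + (-2958 - 34*(-148) + 86*156 + 156*(-148)) = -2396 + (-2958 + 5032 + 13416 - 23088) = -2396 - 7598 = -9994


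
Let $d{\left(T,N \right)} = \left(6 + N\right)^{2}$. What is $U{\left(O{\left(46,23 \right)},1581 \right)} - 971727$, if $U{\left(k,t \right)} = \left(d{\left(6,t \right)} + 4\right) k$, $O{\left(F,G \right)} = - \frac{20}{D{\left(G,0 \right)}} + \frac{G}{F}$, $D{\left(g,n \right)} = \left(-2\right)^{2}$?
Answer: $- \frac{24610611}{2} \approx -1.2305 \cdot 10^{7}$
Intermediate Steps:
$D{\left(g,n \right)} = 4$
$O{\left(F,G \right)} = -5 + \frac{G}{F}$ ($O{\left(F,G \right)} = - \frac{20}{4} + \frac{G}{F} = \left(-20\right) \frac{1}{4} + \frac{G}{F} = -5 + \frac{G}{F}$)
$U{\left(k,t \right)} = k \left(4 + \left(6 + t\right)^{2}\right)$ ($U{\left(k,t \right)} = \left(\left(6 + t\right)^{2} + 4\right) k = \left(4 + \left(6 + t\right)^{2}\right) k = k \left(4 + \left(6 + t\right)^{2}\right)$)
$U{\left(O{\left(46,23 \right)},1581 \right)} - 971727 = \left(-5 + \frac{23}{46}\right) \left(4 + \left(6 + 1581\right)^{2}\right) - 971727 = \left(-5 + 23 \cdot \frac{1}{46}\right) \left(4 + 1587^{2}\right) - 971727 = \left(-5 + \frac{1}{2}\right) \left(4 + 2518569\right) - 971727 = \left(- \frac{9}{2}\right) 2518573 - 971727 = - \frac{22667157}{2} - 971727 = - \frac{24610611}{2}$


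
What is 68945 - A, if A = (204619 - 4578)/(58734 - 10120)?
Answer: 3351492189/48614 ≈ 68941.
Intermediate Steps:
A = 200041/48614 ≈ 4.1149
68945 - A = 68945 - 1*200041/48614 = 68945 - 200041/48614 = 3351492189/48614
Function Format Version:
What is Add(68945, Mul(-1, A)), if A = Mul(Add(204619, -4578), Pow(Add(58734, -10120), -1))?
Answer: Rational(3351492189, 48614) ≈ 68941.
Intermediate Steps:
A = Rational(200041, 48614) (A = Mul(200041, Pow(48614, -1)) = Mul(200041, Rational(1, 48614)) = Rational(200041, 48614) ≈ 4.1149)
Add(68945, Mul(-1, A)) = Add(68945, Mul(-1, Rational(200041, 48614))) = Add(68945, Rational(-200041, 48614)) = Rational(3351492189, 48614)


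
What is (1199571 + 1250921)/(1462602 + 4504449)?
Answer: 2450492/5967051 ≈ 0.41067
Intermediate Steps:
(1199571 + 1250921)/(1462602 + 4504449) = 2450492/5967051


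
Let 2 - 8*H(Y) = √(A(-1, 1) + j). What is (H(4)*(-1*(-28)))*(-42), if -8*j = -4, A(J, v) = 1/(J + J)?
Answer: -294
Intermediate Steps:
A(J, v) = 1/(2*J)
j = ½ (j = -⅛*(-4) = ½ ≈ 0.50000)
H(Y) = ¼ (H(Y) = ¼ - √((½)/(-1) + ½)/8 = ¼ - √((½)*(-1) + ½)/8 = ¼ - √(-½ + ½)/8 = ¼ - √0/8 = ¼ - ⅛*0 = ¼ + 0 = ¼)
(H(4)*(-1*(-28)))*(-42) = ((-1*(-28))/4)*(-42) = ((¼)*28)*(-42) = 7*(-42) = -294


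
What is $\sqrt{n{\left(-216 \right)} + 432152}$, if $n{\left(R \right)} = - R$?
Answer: $4 \sqrt{27023} \approx 657.55$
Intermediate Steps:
$\sqrt{n{\left(-216 \right)} + 432152} = \sqrt{\left(-1\right) \left(-216\right) + 432152} = \sqrt{216 + 432152} = \sqrt{432368} = 4 \sqrt{27023}$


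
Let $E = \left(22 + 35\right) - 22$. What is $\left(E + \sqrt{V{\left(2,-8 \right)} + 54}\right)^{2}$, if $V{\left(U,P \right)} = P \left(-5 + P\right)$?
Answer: $\left(35 + \sqrt{158}\right)^{2} \approx 2262.9$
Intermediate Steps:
$E = 35$ ($E = 57 - 22 = 35$)
$\left(E + \sqrt{V{\left(2,-8 \right)} + 54}\right)^{2} = \left(35 + \sqrt{- 8 \left(-5 - 8\right) + 54}\right)^{2} = \left(35 + \sqrt{\left(-8\right) \left(-13\right) + 54}\right)^{2} = \left(35 + \sqrt{104 + 54}\right)^{2} = \left(35 + \sqrt{158}\right)^{2}$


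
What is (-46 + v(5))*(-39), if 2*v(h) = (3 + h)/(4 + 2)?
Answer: 1768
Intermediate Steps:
v(h) = ¼ + h/12 (v(h) = ((3 + h)/(4 + 2))/2 = ((3 + h)/6)/2 = ((3 + h)*(⅙))/2 = (½ + h/6)/2 = ¼ + h/12)
(-46 + v(5))*(-39) = (-46 + (¼ + (1/12)*5))*(-39) = (-46 + (¼ + 5/12))*(-39) = (-46 + ⅔)*(-39) = -136/3*(-39) = 1768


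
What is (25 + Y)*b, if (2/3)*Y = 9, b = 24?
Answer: 924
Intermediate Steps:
Y = 27/2 (Y = (3/2)*9 = 27/2 ≈ 13.500)
(25 + Y)*b = (25 + 27/2)*24 = (77/2)*24 = 924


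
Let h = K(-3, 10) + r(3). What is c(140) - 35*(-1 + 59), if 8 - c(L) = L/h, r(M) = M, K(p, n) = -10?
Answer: -2002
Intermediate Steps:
h = -7 (h = -10 + 3 = -7)
c(L) = 8 + L/7 (c(L) = 8 - L/(-7) = 8 - L*(-1)/7 = 8 - (-1)*L/7 = 8 + L/7)
c(140) - 35*(-1 + 59) = (8 + (1/7)*140) - 35*(-1 + 59) = (8 + 20) - 35*58 = 28 - 1*2030 = 28 - 2030 = -2002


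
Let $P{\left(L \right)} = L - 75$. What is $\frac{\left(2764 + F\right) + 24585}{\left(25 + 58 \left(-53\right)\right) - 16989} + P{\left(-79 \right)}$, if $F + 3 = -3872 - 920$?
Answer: $- \frac{1554203}{10019} \approx -155.13$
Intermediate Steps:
$F = -4795$ ($F = -3 - 4792 = -4795$)
$P{\left(L \right)} = -75 + L$
$\frac{\left(2764 + F\right) + 24585}{\left(25 + 58 \left(-53\right)\right) - 16989} + P{\left(-79 \right)} = \frac{\left(2764 - 4795\right) + 24585}{\left(25 + 58 \left(-53\right)\right) - 16989} - 154 = \frac{-2031 + 24585}{\left(25 - 3074\right) - 16989} - 154 = \frac{22554}{-3049 - 16989} - 154 = \frac{22554}{-20038} - 154 = 22554 \left(- \frac{1}{20038}\right) - 154 = - \frac{11277}{10019} - 154 = - \frac{1554203}{10019}$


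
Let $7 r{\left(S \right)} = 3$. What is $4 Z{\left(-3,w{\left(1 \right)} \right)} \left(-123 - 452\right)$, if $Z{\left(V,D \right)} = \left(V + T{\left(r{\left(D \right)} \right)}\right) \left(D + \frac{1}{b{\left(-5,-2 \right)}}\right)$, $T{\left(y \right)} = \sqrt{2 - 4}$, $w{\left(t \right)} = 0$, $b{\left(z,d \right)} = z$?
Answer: $-1380 + 460 i \sqrt{2} \approx -1380.0 + 650.54 i$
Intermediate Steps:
$r{\left(S \right)} = \frac{3}{7}$ ($r{\left(S \right)} = \frac{1}{7} \cdot 3 = \frac{3}{7}$)
$T{\left(y \right)} = i \sqrt{2}$ ($T{\left(y \right)} = \sqrt{-2} = i \sqrt{2}$)
$Z{\left(V,D \right)} = \left(- \frac{1}{5} + D\right) \left(V + i \sqrt{2}\right)$ ($Z{\left(V,D \right)} = \left(V + i \sqrt{2}\right) \left(D + \frac{1}{-5}\right) = \left(V + i \sqrt{2}\right) \left(D - \frac{1}{5}\right) = \left(V + i \sqrt{2}\right) \left(- \frac{1}{5} + D\right) = \left(- \frac{1}{5} + D\right) \left(V + i \sqrt{2}\right)$)
$4 Z{\left(-3,w{\left(1 \right)} \right)} \left(-123 - 452\right) = 4 \left(\left(- \frac{1}{5}\right) \left(-3\right) + 0 \left(-3 + i \sqrt{2}\right) - \frac{i \sqrt{2}}{5}\right) \left(-123 - 452\right) = 4 \left(\frac{3}{5} + 0 - \frac{i \sqrt{2}}{5}\right) \left(-123 - 452\right) = 4 \left(\frac{3}{5} - \frac{i \sqrt{2}}{5}\right) \left(-575\right) = \left(\frac{12}{5} - \frac{4 i \sqrt{2}}{5}\right) \left(-575\right) = -1380 + 460 i \sqrt{2}$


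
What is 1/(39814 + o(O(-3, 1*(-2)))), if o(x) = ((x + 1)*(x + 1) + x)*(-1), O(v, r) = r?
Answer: 1/39815 ≈ 2.5116e-5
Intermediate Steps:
o(x) = -x - (1 + x)**2 (o(x) = ((1 + x)*(1 + x) + x)*(-1) = ((1 + x)**2 + x)*(-1) = (x + (1 + x)**2)*(-1) = -x - (1 + x)**2)
1/(39814 + o(O(-3, 1*(-2)))) = 1/(39814 + (-(-2) - (1 + 1*(-2))**2)) = 1/(39814 + (-1*(-2) - (1 - 2)**2)) = 1/(39814 + (2 - 1*(-1)**2)) = 1/(39814 + (2 - 1*1)) = 1/(39814 + (2 - 1)) = 1/(39814 + 1) = 1/39815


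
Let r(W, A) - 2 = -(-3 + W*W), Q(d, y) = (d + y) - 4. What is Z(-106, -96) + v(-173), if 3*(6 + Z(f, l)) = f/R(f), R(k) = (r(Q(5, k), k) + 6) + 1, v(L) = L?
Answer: -5913875/33039 ≈ -179.00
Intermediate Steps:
Q(d, y) = -4 + d + y
r(W, A) = 5 - W² (r(W, A) = 2 - (-3 + W*W) = 2 - (-3 + W²) = 2 + (3 - W²) = 5 - W²)
R(k) = 12 - (1 + k)² (R(k) = ((5 - (-4 + 5 + k)²) + 6) + 1 = ((5 - (1 + k)²) + 6) + 1 = (11 - (1 + k)²) + 1 = 12 - (1 + k)²)
Z(f, l) = -6 + f/(3*(12 - (1 + f)²)) (Z(f, l) = -6 + (f/(12 - (1 + f)²))/3 = -6 + f/(3*(12 - (1 + f)²)))
Z(-106, -96) + v(-173) = (216 - 1*(-106) - 18*(1 - 106)²)/(3*(-12 + (1 - 106)²)) - 173 = (216 + 106 - 18*(-105)²)/(3*(-12 + (-105)²)) - 173 = (216 + 106 - 18*11025)/(3*(-12 + 11025)) - 173 = (⅓)*(216 + 106 - 198450)/11013 - 173 = (⅓)*(1/11013)*(-198128) - 173 = -198128/33039 - 173 = -5913875/33039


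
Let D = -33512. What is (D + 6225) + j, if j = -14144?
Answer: -41431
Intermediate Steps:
(D + 6225) + j = (-33512 + 6225) - 14144 = -27287 - 14144 = -41431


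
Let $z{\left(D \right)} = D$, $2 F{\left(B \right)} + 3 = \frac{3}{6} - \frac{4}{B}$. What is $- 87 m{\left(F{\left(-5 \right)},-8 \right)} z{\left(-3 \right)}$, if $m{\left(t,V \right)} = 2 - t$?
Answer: $\frac{14877}{20} \approx 743.85$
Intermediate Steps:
$F{\left(B \right)} = - \frac{5}{4} - \frac{2}{B}$ ($F{\left(B \right)} = - \frac{3}{2} + \frac{\frac{3}{6} - \frac{4}{B}}{2} = - \frac{3}{2} + \frac{3 \cdot \frac{1}{6} - \frac{4}{B}}{2} = - \frac{3}{2} + \frac{\frac{1}{2} - \frac{4}{B}}{2} = - \frac{3}{2} + \left(\frac{1}{4} - \frac{2}{B}\right) = - \frac{5}{4} - \frac{2}{B}$)
$- 87 m{\left(F{\left(-5 \right)},-8 \right)} z{\left(-3 \right)} = - 87 \left(2 - \left(- \frac{5}{4} - \frac{2}{-5}\right)\right) \left(-3\right) = - 87 \left(2 - \left(- \frac{5}{4} - - \frac{2}{5}\right)\right) \left(-3\right) = - 87 \left(2 - \left(- \frac{5}{4} + \frac{2}{5}\right)\right) \left(-3\right) = - 87 \left(2 - - \frac{17}{20}\right) \left(-3\right) = - 87 \left(2 + \frac{17}{20}\right) \left(-3\right) = \left(-87\right) \frac{57}{20} \left(-3\right) = \left(- \frac{4959}{20}\right) \left(-3\right) = \frac{14877}{20}$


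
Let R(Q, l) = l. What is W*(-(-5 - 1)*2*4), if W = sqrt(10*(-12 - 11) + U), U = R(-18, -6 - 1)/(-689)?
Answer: 144*I*sqrt(12131223)/689 ≈ 727.94*I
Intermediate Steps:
U = 7/689 (U = (-6 - 1)/(-689) = -7*(-1/689) = 7/689 ≈ 0.010160)
W = 3*I*sqrt(12131223)/689 (W = sqrt(10*(-12 - 11) + 7/689) = sqrt(10*(-23) + 7/689) = sqrt(-230 + 7/689) = sqrt(-158463/689) = 3*I*sqrt(12131223)/689 ≈ 15.165*I)
W*(-(-5 - 1)*2*4) = (3*I*sqrt(12131223)/689)*(-(-5 - 1)*2*4) = (3*I*sqrt(12131223)/689)*(-(-6)*2*4) = (3*I*sqrt(12131223)/689)*(-1*(-12)*4) = (3*I*sqrt(12131223)/689)*(12*4) = (3*I*sqrt(12131223)/689)*48 = 144*I*sqrt(12131223)/689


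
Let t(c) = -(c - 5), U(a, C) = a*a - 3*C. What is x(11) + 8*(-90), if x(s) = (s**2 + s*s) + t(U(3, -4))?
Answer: -494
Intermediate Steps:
U(a, C) = a**2 - 3*C
t(c) = 5 - c (t(c) = -(-5 + c) = 5 - c)
x(s) = -16 + 2*s**2 (x(s) = (s**2 + s*s) + (5 - (3**2 - 3*(-4))) = (s**2 + s**2) + (5 - (9 + 12)) = 2*s**2 + (5 - 1*21) = 2*s**2 + (5 - 21) = 2*s**2 - 16 = -16 + 2*s**2)
x(11) + 8*(-90) = (-16 + 2*11**2) + 8*(-90) = (-16 + 2*121) - 720 = (-16 + 242) - 720 = 226 - 720 = -494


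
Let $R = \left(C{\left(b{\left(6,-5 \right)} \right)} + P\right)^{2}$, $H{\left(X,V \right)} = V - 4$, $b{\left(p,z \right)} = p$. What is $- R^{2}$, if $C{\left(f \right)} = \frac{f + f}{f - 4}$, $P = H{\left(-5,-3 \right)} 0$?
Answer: $-1296$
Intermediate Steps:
$H{\left(X,V \right)} = -4 + V$
$P = 0$ ($P = \left(-4 - 3\right) 0 = \left(-7\right) 0 = 0$)
$C{\left(f \right)} = \frac{2 f}{-4 + f}$
$R = 36$ ($R = \left(2 \cdot 6 \frac{1}{-4 + 6} + 0\right)^{2} = \left(2 \cdot 6 \cdot \frac{1}{2} + 0\right)^{2} = \left(6 + 0\right)^{2} = 6^{2} = 36$)
$- R^{2} = - 36^{2} = \left(-1\right) 1296 = -1296$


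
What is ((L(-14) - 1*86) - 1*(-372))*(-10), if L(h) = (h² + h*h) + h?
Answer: -6640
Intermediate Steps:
L(h) = h + 2*h² (L(h) = (h² + h²) + h = 2*h² + h = h + 2*h²)
((L(-14) - 1*86) - 1*(-372))*(-10) = ((-14*(1 + 2*(-14)) - 1*86) - 1*(-372))*(-10) = ((-14*(1 - 28) - 86) + 372)*(-10) = ((-14*(-27) - 86) + 372)*(-10) = ((378 - 86) + 372)*(-10) = (292 + 372)*(-10) = 664*(-10) = -6640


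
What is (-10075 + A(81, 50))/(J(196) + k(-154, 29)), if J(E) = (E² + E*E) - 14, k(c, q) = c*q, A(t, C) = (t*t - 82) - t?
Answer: -3677/72352 ≈ -0.050821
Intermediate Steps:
A(t, C) = -82 + t² - t (A(t, C) = (t² - 82) - t = (-82 + t²) - t = -82 + t² - t)
J(E) = -14 + 2*E² (J(E) = (E² + E²) - 14 = 2*E² - 14 = -14 + 2*E²)
(-10075 + A(81, 50))/(J(196) + k(-154, 29)) = (-10075 + (-82 + 81² - 1*81))/((-14 + 2*196²) - 154*29) = (-10075 + (-82 + 6561 - 81))/((-14 + 2*38416) - 4466) = (-10075 + 6398)/((-14 + 76832) - 4466) = -3677/(76818 - 4466) = -3677/72352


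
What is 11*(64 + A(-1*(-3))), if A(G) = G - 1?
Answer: 726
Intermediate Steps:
A(G) = -1 + G
11*(64 + A(-1*(-3))) = 11*(64 + (-1 - 1*(-3))) = 11*(64 + (-1 + 3)) = 11*(64 + 2) = 11*66 = 726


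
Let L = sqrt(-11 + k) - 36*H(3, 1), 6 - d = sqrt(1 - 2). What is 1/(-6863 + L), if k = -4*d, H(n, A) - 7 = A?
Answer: -1/(7151 - sqrt(-35 + 4*I)) ≈ -0.00013985 - 1.1589e-7*I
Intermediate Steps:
d = 6 - I (d = 6 - sqrt(1 - 2) = 6 - sqrt(-1) = 6 - I ≈ 6.0 - 1.0*I)
H(n, A) = 7 + A
k = -24 + 4*I (k = -4*(6 - I) = -24 + 4*I ≈ -24.0 + 4.0*I)
L = -288 + sqrt(-35 + 4*I) (L = sqrt(-11 + (-24 + 4*I)) - 36*(7 + 1) = sqrt(-35 + 4*I) - 36*8 = sqrt(-35 + 4*I) - 288 = -288 + sqrt(-35 + 4*I) ≈ -287.66 + 5.9257*I)
1/(-6863 + L) = 1/(-6863 + (-288 + sqrt(-35 + 4*I))) = 1/(-7151 + sqrt(-35 + 4*I))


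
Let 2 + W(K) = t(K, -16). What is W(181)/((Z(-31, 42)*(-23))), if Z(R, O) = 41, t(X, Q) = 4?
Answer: -2/943 ≈ -0.0021209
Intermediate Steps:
W(K) = 2 (W(K) = -2 + 4 = 2)
W(181)/((Z(-31, 42)*(-23))) = 2/((41*(-23))) = 2/(-943) = 2*(-1/943) = -2/943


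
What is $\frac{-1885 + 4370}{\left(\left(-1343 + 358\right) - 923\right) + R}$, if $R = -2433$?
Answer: $- \frac{2485}{4341} \approx -0.57245$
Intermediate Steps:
$\frac{-1885 + 4370}{\left(\left(-1343 + 358\right) - 923\right) + R} = \frac{-1885 + 4370}{\left(\left(-1343 + 358\right) - 923\right) - 2433} = \frac{2485}{\left(-985 - 923\right) - 2433} = \frac{2485}{-1908 - 2433} = \frac{2485}{-4341} = 2485 \left(- \frac{1}{4341}\right) = - \frac{2485}{4341}$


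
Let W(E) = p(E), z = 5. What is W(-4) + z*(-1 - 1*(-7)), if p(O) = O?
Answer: 26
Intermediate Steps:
W(E) = E
W(-4) + z*(-1 - 1*(-7)) = -4 + 5*(-1 - 1*(-7)) = -4 + 5*(-1 + 7) = -4 + 5*6 = -4 + 30 = 26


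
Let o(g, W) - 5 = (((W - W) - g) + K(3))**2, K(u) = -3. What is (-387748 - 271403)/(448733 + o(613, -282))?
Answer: -659151/828194 ≈ -0.79589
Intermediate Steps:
o(g, W) = 5 + (-3 - g)**2 (o(g, W) = 5 + (((W - W) - g) - 3)**2 = 5 + ((0 - g) - 3)**2 = 5 + (-g - 3)**2 = 5 + (-3 - g)**2)
(-387748 - 271403)/(448733 + o(613, -282)) = (-387748 - 271403)/(448733 + (5 + (3 + 613)**2)) = -659151/(448733 + (5 + 616**2)) = -659151/(448733 + (5 + 379456)) = -659151/(448733 + 379461) = -659151/828194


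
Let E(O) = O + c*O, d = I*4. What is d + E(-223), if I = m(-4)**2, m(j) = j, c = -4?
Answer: 733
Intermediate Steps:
I = 16 (I = (-4)**2 = 16)
d = 64 (d = 16*4 = 64)
E(O) = -3*O (E(O) = O - 4*O = -3*O)
d + E(-223) = 64 - 3*(-223) = 64 + 669 = 733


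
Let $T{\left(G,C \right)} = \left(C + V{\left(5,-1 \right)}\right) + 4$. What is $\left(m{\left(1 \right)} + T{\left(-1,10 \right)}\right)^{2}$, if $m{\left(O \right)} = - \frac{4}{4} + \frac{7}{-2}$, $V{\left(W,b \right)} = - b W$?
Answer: $\frac{841}{4} \approx 210.25$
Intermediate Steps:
$V{\left(W,b \right)} = - W b$
$m{\left(O \right)} = - \frac{9}{2}$ ($m{\left(O \right)} = \left(-4\right) \frac{1}{4} + 7 \left(- \frac{1}{2}\right) = -1 - \frac{7}{2} = - \frac{9}{2}$)
$T{\left(G,C \right)} = 9 + C$ ($T{\left(G,C \right)} = \left(C - 5 \left(-1\right)\right) + 4 = \left(C + 5\right) + 4 = \left(5 + C\right) + 4 = 9 + C$)
$\left(m{\left(1 \right)} + T{\left(-1,10 \right)}\right)^{2} = \left(- \frac{9}{2} + \left(9 + 10\right)\right)^{2} = \left(- \frac{9}{2} + 19\right)^{2} = \left(\frac{29}{2}\right)^{2} = \frac{841}{4}$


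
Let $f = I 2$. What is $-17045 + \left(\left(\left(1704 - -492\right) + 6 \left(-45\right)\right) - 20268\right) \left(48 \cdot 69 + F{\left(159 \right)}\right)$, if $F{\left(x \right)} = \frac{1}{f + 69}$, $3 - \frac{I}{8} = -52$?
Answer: $- \frac{57666714143}{949} \approx -6.0766 \cdot 10^{7}$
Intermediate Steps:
$I = 440$ ($I = 24 - -416 = 24 + 416 = 440$)
$f = 880$ ($f = 440 \cdot 2 = 880$)
$F{\left(x \right)} = \frac{1}{949}$ ($F{\left(x \right)} = \frac{1}{880 + 69} = \frac{1}{949}$)
$-17045 + \left(\left(\left(1704 - -492\right) + 6 \left(-45\right)\right) - 20268\right) \left(48 \cdot 69 + F{\left(159 \right)}\right) = -17045 + \left(\left(\left(1704 - -492\right) + 6 \left(-45\right)\right) - 20268\right) \left(48 \cdot 69 + \frac{1}{949}\right) = -17045 + \left(\left(\left(1704 + 492\right) - 270\right) - 20268\right) \left(3312 + \frac{1}{949}\right) = -17045 + \left(\left(2196 - 270\right) - 20268\right) \frac{3143089}{949} = -17045 + \left(1926 - 20268\right) \frac{3143089}{949} = -17045 - \frac{57650538438}{949} = - \frac{57666714143}{949}$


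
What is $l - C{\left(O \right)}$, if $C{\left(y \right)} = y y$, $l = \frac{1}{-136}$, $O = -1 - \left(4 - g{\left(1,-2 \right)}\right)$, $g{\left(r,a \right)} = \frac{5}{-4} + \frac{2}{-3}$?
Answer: $- \frac{117131}{2448} \approx -47.848$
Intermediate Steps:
$g{\left(r,a \right)} = - \frac{23}{12}$ ($g{\left(r,a \right)} = 5 \left(- \frac{1}{4}\right) + 2 \left(- \frac{1}{3}\right) = - \frac{5}{4} - \frac{2}{3} = - \frac{23}{12}$)
$O = - \frac{83}{12}$ ($O = -1 - \left(4 - - \frac{23}{12}\right) = -1 - \left(4 + \frac{23}{12}\right) = -1 - \frac{71}{12} = - \frac{83}{12} \approx -6.9167$)
$l = - \frac{1}{136} \approx -0.0073529$
$C{\left(y \right)} = y^{2}$
$l - C{\left(O \right)} = - \frac{1}{136} - \left(- \frac{83}{12}\right)^{2} = - \frac{1}{136} - \frac{6889}{144} = - \frac{117131}{2448}$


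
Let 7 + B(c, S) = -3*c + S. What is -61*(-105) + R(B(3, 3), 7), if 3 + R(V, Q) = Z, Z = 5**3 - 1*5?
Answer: 6522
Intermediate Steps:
B(c, S) = -7 + S - 3*c (B(c, S) = -7 + (-3*c + S) = -7 + (S - 3*c) = -7 + S - 3*c)
Z = 120 (Z = 125 - 5 = 120)
R(V, Q) = 117 (R(V, Q) = -3 + 120 = 117)
-61*(-105) + R(B(3, 3), 7) = -61*(-105) + 117 = 6405 + 117 = 6522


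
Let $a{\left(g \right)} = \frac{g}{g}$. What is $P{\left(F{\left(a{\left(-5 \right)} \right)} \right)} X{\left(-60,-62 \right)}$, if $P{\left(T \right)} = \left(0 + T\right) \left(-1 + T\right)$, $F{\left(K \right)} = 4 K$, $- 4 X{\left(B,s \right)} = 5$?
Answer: $-15$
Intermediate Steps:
$X{\left(B,s \right)} = - \frac{5}{4}$ ($X{\left(B,s \right)} = \left(- \frac{1}{4}\right) 5 = - \frac{5}{4}$)
$a{\left(g \right)} = 1$
$P{\left(T \right)} = T \left(-1 + T\right)$
$P{\left(F{\left(a{\left(-5 \right)} \right)} \right)} X{\left(-60,-62 \right)} = 4 \cdot 1 \left(-1 + 4 \cdot 1\right) \left(- \frac{5}{4}\right) = 4 \left(-1 + 4\right) \left(- \frac{5}{4}\right) = 4 \cdot 3 \left(- \frac{5}{4}\right) = 12 \left(- \frac{5}{4}\right) = -15$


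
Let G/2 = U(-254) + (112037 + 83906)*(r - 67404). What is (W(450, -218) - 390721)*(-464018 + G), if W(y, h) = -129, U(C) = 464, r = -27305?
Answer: 14506630018084400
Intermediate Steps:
G = -37115130246 (G = 2*(464 + (112037 + 83906)*(-27305 - 67404)) = 2*(464 + 195943*(-94709)) = 2*(464 - 18557565587) = 2*(-18557565123) = -37115130246)
(W(450, -218) - 390721)*(-464018 + G) = (-129 - 390721)*(-464018 - 37115130246) = -390850*(-37115594264) = 14506630018084400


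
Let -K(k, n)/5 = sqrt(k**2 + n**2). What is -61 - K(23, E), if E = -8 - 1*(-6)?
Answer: -61 + 5*sqrt(533) ≈ 54.434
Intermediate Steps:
E = -2 (E = -8 + 6 = -2)
K(k, n) = -5*sqrt(k**2 + n**2)
-61 - K(23, E) = -61 - (-5)*sqrt(23**2 + (-2)**2) = -61 - (-5)*sqrt(529 + 4) = -61 - (-5)*sqrt(533) = -61 + 5*sqrt(533)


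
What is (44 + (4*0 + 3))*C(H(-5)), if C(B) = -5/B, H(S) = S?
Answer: 47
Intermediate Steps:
(44 + (4*0 + 3))*C(H(-5)) = (44 + (4*0 + 3))*(-5/(-5)) = (44 + (0 + 3))*(-5*(-⅕)) = (44 + 3)*1 = 47*1 = 47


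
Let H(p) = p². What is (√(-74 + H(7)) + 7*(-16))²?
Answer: 12519 - 1120*I ≈ 12519.0 - 1120.0*I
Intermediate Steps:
(√(-74 + H(7)) + 7*(-16))² = (√(-74 + 7²) + 7*(-16))² = (√(-74 + 49) - 112)² = (√(-25) - 112)² = (5*I - 112)² = (-112 + 5*I)²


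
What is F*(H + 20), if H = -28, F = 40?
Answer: -320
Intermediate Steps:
F*(H + 20) = 40*(-28 + 20) = 40*(-8) = -320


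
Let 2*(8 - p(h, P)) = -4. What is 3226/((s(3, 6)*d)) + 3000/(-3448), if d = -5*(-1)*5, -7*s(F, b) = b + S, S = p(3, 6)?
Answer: -4941421/86200 ≈ -57.325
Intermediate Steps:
p(h, P) = 10 (p(h, P) = 8 - 1/2*(-4) = 8 + 2 = 10)
S = 10
s(F, b) = -10/7 - b/7 (s(F, b) = -(b + 10)/7 = -(10 + b)/7 = -10/7 - b/7)
d = 25 (d = 5*5 = 25)
3226/((s(3, 6)*d)) + 3000/(-3448) = 3226/(((-10/7 - 1/7*6)*25)) + 3000/(-3448) = 3226/(((-10/7 - 6/7)*25)) + 3000*(-1/3448) = 3226/((-16/7*25)) - 375/431 = 3226/(-400/7) - 375/431 = 3226*(-7/400) - 375/431 = -11291/200 - 375/431 = -4941421/86200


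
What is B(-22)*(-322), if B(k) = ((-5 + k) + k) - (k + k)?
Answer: 1610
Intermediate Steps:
B(k) = -5 (B(k) = (-5 + 2*k) - 2*k = -5)
B(-22)*(-322) = -5*(-322) = 1610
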